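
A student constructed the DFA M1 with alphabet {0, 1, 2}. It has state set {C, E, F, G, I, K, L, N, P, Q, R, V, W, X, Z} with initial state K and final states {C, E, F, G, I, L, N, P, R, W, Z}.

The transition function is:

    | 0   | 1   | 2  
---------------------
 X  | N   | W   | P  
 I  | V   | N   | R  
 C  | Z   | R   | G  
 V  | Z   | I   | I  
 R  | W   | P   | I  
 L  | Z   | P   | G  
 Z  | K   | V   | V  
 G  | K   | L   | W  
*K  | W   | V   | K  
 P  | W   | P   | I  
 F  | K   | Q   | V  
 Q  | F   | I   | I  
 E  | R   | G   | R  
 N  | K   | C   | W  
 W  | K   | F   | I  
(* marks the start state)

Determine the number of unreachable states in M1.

2

No path from K leads to E, X; the other 13 states are all reachable.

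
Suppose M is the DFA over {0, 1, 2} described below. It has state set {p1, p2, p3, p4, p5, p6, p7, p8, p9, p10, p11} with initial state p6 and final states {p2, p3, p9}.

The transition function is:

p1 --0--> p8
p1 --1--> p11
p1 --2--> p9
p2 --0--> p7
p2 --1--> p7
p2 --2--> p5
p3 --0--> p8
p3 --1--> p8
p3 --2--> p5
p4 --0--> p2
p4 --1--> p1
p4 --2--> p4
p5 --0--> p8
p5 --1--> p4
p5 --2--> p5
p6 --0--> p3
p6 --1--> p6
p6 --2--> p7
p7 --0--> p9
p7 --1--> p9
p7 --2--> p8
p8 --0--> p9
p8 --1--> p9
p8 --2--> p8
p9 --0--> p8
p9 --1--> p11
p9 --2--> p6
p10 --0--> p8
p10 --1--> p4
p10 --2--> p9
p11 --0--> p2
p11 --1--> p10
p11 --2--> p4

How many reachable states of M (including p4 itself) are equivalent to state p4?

All states are reachable from the start state.
P0 = {p2,p3,p9} | {p1,p4,p5,p6,p7,p8,p10,p11}.
Split {p1,p4,p5,p6,p7,p8,p10,p11} by δ(·,0) → {p4,p6,p7,p8,p11} and {p1,p5,p10}.
Split {p2,p3,p9} by δ(·,2) → {p2,p3} and {p9}.
Refine {p4,p6,p7,p8,p11} on symbol 0: members go to different blocks, giving {p4,p6,p11} and {p7,p8}.
Refine {p4,p6,p11} on symbol 1: members go to different blocks, giving {p4,p11} and {p6}.
Refine {p1,p5,p10} on symbol 2: members go to different blocks, giving {p1,p10} and {p5}.
Stable partition: {p2,p3} | {p4,p11} | {p1,p10} | {p9} | {p7,p8} | {p6} | {p5} — 7 equivalence classes.
The equivalence class containing p4 is {p4,p11}, of size 2.

2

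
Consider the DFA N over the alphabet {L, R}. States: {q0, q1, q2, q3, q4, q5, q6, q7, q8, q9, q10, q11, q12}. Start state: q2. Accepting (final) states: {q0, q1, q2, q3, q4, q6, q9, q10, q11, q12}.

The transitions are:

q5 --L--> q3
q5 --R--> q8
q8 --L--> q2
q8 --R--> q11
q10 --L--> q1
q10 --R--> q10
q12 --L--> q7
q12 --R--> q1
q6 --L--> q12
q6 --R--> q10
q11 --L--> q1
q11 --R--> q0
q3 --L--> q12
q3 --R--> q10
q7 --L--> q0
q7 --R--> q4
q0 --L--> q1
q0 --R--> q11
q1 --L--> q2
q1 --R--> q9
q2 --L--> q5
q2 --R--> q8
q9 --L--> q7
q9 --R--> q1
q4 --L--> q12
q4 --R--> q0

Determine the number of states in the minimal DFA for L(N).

8

Reachable states from the start: {q0,q1,q2,q3,q4,q5,q7,q8,q9,q10,q11,q12}. Unreachable: {q6} — drop them.
P0 = {q0,q1,q2,q3,q4,q9,q10,q11,q12} | {q5,q7,q8}.
On input L, block {q0,q1,q2,q3,q4,q9,q10,q11,q12} splits into {q0,q1,q3,q4,q10,q11} and {q2,q9,q12}.
Split {q0,q1,q3,q4,q10,q11} by δ(·,L) → {q0,q10,q11} and {q1,q3,q4}.
On input L, block {q5,q7,q8} splits into {q5} and {q7} and {q8}.
On input L, block {q2,q9,q12} splits into {q9,q12} and {q2}.
Split {q1,q3,q4} by δ(·,L) → {q3,q4} and {q1}.
The partition is now stable with 8 blocks: {q0,q10,q11} | {q5} | {q9,q12} | {q3,q4} | {q7} | {q8} | {q2} | {q1}.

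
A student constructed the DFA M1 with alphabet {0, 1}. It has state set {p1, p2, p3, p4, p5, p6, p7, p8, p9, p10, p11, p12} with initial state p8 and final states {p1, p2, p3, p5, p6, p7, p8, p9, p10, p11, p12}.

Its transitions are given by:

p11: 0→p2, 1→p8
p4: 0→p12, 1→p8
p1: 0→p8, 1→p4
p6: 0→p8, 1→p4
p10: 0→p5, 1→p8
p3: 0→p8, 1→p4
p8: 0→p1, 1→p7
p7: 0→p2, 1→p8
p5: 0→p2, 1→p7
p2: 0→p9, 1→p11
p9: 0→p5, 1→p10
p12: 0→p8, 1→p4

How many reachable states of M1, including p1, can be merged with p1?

2

First remove the unreachable states {p3,p6}; 10 states remain.
Initial partition by acceptance: {p1,p2,p5,p7,p8,p9,p10,p11,p12} | {p4}.
Split {p1,p2,p5,p7,p8,p9,p10,p11,p12} by δ(·,1) → {p2,p5,p7,p8,p9,p10,p11} and {p1,p12}.
Split {p2,p5,p7,p8,p9,p10,p11} by δ(·,0) → {p2,p5,p7,p9,p10,p11} and {p8}.
Refine {p2,p5,p7,p9,p10,p11} on symbol 1: members go to different blocks, giving {p2,p5,p9} and {p7,p10,p11}.
Stable partition: {p2,p5,p9} | {p4} | {p1,p12} | {p8} | {p7,p10,p11} — 5 equivalence classes.
The equivalence class containing p1 is {p1,p12}, of size 2.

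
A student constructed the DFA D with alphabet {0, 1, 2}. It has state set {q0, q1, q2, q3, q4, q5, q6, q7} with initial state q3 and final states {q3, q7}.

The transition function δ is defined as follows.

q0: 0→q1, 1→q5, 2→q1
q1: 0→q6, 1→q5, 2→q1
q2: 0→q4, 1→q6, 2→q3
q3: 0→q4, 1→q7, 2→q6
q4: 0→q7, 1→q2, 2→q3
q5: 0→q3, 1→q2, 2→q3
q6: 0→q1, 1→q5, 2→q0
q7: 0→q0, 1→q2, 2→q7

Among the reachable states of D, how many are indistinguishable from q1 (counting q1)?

3

Initial partition by acceptance: {q3,q7} | {q0,q1,q2,q4,q5,q6}.
Split {q3,q7} by δ(·,1) → {q3} and {q7}.
Split {q0,q1,q2,q4,q5,q6} by δ(·,0) → {q0,q1,q2,q6} and {q4} and {q5}.
Split {q0,q1,q2,q6} by δ(·,0) → {q0,q1,q6} and {q2}.
The partition is now stable with 6 blocks: {q3} | {q0,q1,q6} | {q7} | {q4} | {q5} | {q2}.
The equivalence class containing q1 is {q0,q1,q6}, of size 3.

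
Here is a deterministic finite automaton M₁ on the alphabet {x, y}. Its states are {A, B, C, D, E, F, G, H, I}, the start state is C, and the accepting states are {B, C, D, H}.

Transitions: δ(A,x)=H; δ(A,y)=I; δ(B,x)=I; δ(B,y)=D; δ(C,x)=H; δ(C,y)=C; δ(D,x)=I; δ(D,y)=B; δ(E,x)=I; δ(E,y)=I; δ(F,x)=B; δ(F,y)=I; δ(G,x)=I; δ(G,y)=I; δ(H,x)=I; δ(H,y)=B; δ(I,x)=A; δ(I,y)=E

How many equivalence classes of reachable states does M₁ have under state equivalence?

5

Reachable states from the start: {A,B,C,D,E,H,I}. Unreachable: {F,G} — drop them.
P0 = {B,C,D,H} | {A,E,I}.
Refine {B,C,D,H} on symbol x: members go to different blocks, giving {B,D,H} and {C}.
Split {A,E,I} by δ(·,x) → {E,I} and {A}.
Split {E,I} by δ(·,x) → {E} and {I}.
The partition is now stable with 5 blocks: {B,D,H} | {E} | {C} | {A} | {I}.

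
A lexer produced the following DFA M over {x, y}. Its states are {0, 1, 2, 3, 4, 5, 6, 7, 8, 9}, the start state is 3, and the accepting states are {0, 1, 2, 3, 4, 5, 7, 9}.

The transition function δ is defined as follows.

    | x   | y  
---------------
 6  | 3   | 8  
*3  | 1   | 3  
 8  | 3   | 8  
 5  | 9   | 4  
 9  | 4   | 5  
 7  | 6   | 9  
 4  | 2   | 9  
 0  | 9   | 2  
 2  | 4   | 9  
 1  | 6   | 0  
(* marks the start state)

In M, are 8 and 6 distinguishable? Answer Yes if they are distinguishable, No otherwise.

No

Reachable states from the start: {0,1,2,3,4,5,6,8,9}. Unreachable: {7} — drop them.
P0 = {0,1,2,3,4,5,9} | {6,8}.
On input x, block {0,1,2,3,4,5,9} splits into {0,2,3,4,5,9} and {1}.
Refine {0,2,3,4,5,9} on symbol x: members go to different blocks, giving {0,2,4,5,9} and {3}.
No further refinement is possible. Final partition (4 blocks): {0,2,4,5,9} | {6,8} | {1} | {3}.
8 and 6 lie in the same block of the stable partition, so they are equivalent — no string distinguishes them.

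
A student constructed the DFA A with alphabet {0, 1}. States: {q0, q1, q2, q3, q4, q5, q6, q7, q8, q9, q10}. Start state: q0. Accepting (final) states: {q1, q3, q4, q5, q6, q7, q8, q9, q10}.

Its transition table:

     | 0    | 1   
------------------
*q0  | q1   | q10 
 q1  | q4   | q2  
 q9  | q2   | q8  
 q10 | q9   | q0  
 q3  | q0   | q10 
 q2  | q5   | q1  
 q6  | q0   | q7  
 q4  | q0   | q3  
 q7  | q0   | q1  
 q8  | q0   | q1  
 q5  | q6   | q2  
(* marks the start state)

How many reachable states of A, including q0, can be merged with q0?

2

Every state is reachable, so we keep all 11.
P0 = {q1,q3,q4,q5,q6,q7,q8,q9,q10} | {q0,q2}.
Refine {q1,q3,q4,q5,q6,q7,q8,q9,q10} on symbol 0: members go to different blocks, giving {q3,q4,q6,q7,q8,q9} and {q1,q5,q10}.
Split {q3,q4,q6,q7,q8,q9} by δ(·,1) → {q3,q7,q8} and {q4,q6,q9}.
The partition is now stable with 4 blocks: {q3,q7,q8} | {q0,q2} | {q1,q5,q10} | {q4,q6,q9}.
State q0 belongs to the block {q0,q2}, which has 2 states.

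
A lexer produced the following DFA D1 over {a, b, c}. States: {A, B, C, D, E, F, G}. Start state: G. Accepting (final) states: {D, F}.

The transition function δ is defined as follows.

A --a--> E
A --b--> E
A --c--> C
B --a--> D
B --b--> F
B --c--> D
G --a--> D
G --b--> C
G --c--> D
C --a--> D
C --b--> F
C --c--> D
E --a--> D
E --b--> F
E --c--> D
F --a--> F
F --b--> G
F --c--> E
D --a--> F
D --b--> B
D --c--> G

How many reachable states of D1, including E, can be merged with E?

States {A} cannot be reached from the start state, so discard them.
P0 = {D,F} | {B,C,E,G}.
Split {B,C,E,G} by δ(·,b) → {B,C,E} and {G}.
Split {D,F} by δ(·,b) → {D} and {F}.
No further refinement is possible. Final partition (4 blocks): {D} | {B,C,E} | {G} | {F}.
State E belongs to the block {B,C,E}, which has 3 states.

3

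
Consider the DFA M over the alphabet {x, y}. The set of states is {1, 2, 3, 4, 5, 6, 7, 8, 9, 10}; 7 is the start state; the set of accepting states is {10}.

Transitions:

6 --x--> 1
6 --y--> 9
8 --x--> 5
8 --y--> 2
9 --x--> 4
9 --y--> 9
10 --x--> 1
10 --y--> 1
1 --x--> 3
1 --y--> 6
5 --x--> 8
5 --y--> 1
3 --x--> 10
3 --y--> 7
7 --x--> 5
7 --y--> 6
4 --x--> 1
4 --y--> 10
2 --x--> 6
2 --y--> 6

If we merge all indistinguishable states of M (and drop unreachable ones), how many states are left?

10

Initial partition by acceptance: {10} | {1,2,3,4,5,6,7,8,9}.
On input x, block {1,2,3,4,5,6,7,8,9} splits into {1,2,4,5,6,7,8,9} and {3}.
Refine {1,2,4,5,6,7,8,9} on symbol x: members go to different blocks, giving {2,4,5,6,7,8,9} and {1}.
On input x, block {2,4,5,6,7,8,9} splits into {2,5,7,8,9} and {4,6}.
Split {2,5,7,8,9} by δ(·,x) → {5,7,8} and {2,9}.
Split {5,7,8} by δ(·,y) → {5} and {7} and {8}.
Refine {4,6} on symbol y: members go to different blocks, giving {4} and {6}.
On input x, block {2,9} splits into {2} and {9}.
No further refinement is possible. Final partition (10 blocks): {10} | {5} | {3} | {1} | {4} | {2} | {7} | {8} | {6} | {9}.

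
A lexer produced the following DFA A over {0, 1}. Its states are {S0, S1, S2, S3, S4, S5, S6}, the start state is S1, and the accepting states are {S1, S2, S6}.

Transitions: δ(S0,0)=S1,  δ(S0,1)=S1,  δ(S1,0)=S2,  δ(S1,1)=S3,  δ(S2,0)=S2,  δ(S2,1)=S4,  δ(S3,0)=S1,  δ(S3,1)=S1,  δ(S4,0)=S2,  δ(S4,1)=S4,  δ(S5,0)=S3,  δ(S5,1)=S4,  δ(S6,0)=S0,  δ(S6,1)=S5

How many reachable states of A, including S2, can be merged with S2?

1

Reachable states from the start: {S1,S2,S3,S4}. Unreachable: {S0,S5,S6} — drop them.
Initial partition by acceptance: {S1,S2} | {S3,S4}.
Split {S3,S4} by δ(·,1) → {S3} and {S4}.
On input 1, block {S1,S2} splits into {S1} and {S2}.
Stable partition: {S1} | {S3} | {S4} | {S2} — 4 equivalence classes.
The equivalence class containing S2 is {S2}, of size 1.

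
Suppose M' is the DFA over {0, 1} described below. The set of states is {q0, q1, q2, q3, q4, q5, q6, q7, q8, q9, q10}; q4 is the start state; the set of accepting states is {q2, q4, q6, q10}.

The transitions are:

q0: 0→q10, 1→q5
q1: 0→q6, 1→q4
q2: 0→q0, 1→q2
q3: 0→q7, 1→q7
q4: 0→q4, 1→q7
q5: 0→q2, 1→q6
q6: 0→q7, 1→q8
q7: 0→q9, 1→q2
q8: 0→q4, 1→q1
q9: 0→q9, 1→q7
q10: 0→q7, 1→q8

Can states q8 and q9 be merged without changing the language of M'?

First remove the unreachable states {q3}; 10 states remain.
Initial partition by acceptance: {q2,q4,q6,q10} | {q0,q1,q5,q7,q8,q9}.
On input 0, block {q2,q4,q6,q10} splits into {q2,q6,q10} and {q4}.
On input 1, block {q2,q6,q10} splits into {q6,q10} and {q2}.
On input 0, block {q0,q1,q5,q7,q8,q9} splits into {q0,q1} and {q7,q9} and {q5} and {q8}.
On input 1, block {q0,q1} splits into {q0} and {q1}.
On input 1, block {q7,q9} splits into {q7} and {q9}.
No further refinement is possible. Final partition (9 blocks): {q6,q10} | {q0} | {q4} | {q2} | {q7} | {q5} | {q8} | {q1} | {q9}.
q8 and q9 end up in different blocks, so they are distinguishable. For instance, the string '0' is accepted from only q8.

No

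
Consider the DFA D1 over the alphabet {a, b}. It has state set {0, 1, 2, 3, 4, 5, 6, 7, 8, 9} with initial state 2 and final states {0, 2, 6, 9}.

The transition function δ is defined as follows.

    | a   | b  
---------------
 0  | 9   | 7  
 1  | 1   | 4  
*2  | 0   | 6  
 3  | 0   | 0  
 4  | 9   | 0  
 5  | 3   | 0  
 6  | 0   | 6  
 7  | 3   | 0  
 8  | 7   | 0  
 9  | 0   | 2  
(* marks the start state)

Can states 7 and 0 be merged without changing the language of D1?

States {1,4,5,8} cannot be reached from the start state, so discard them.
Start with accepting vs non-accepting: {0,2,6,9} | {3,7}.
Split {0,2,6,9} by δ(·,b) → {2,6,9} and {0}.
Refine {3,7} on symbol a: members go to different blocks, giving {3} and {7}.
No further refinement is possible. Final partition (4 blocks): {2,6,9} | {3} | {0} | {7}.
7 and 0 end up in different blocks, so they are distinguishable. For instance, the string 'ε' is accepted from only 0.

No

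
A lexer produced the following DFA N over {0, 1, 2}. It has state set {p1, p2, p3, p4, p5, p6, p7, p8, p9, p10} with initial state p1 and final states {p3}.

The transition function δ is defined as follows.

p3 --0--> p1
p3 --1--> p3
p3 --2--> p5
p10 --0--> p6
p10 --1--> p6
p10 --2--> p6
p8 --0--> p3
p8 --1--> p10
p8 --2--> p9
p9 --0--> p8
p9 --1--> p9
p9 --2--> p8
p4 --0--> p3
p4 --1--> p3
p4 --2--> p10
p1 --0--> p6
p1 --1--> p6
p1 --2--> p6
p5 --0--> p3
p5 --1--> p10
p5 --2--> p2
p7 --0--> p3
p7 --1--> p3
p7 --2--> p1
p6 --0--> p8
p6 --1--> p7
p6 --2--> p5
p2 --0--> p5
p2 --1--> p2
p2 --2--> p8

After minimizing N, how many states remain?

6

Reachable states from the start: {p1,p2,p3,p5,p6,p7,p8,p9,p10}. Unreachable: {p4} — drop them.
Start with accepting vs non-accepting: {p3} | {p1,p2,p5,p6,p7,p8,p9,p10}.
Refine {p1,p2,p5,p6,p7,p8,p9,p10} on symbol 0: members go to different blocks, giving {p1,p2,p6,p9,p10} and {p5,p7,p8}.
On input 0, block {p1,p2,p6,p9,p10} splits into {p2,p6,p9} and {p1,p10}.
Refine {p2,p6,p9} on symbol 1: members go to different blocks, giving {p2,p9} and {p6}.
Split {p5,p7,p8} by δ(·,1) → {p5,p8} and {p7}.
No further refinement is possible. Final partition (6 blocks): {p3} | {p2,p9} | {p5,p8} | {p1,p10} | {p6} | {p7}.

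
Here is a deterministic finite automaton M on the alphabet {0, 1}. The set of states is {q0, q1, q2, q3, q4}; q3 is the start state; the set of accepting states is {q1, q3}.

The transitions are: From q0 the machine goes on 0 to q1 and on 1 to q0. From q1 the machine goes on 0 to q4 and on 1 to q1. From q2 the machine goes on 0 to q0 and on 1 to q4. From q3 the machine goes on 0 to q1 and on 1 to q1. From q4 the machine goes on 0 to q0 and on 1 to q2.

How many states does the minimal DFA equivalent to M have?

Every state is reachable, so we keep all 5.
Start with accepting vs non-accepting: {q1,q3} | {q0,q2,q4}.
Refine {q1,q3} on symbol 0: members go to different blocks, giving {q1} and {q3}.
Split {q0,q2,q4} by δ(·,0) → {q2,q4} and {q0}.
Stable partition: {q1} | {q2,q4} | {q3} | {q0} — 4 equivalence classes.

4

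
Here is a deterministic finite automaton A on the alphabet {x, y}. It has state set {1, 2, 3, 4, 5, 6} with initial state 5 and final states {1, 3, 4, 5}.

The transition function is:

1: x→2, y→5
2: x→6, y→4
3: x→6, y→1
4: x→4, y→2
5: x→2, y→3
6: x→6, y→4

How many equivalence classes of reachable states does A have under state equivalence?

All states are reachable from the start state.
Initial partition by acceptance: {1,3,4,5} | {2,6}.
Refine {1,3,4,5} on symbol x: members go to different blocks, giving {1,3,5} and {4}.
No further refinement is possible. Final partition (3 blocks): {1,3,5} | {2,6} | {4}.

3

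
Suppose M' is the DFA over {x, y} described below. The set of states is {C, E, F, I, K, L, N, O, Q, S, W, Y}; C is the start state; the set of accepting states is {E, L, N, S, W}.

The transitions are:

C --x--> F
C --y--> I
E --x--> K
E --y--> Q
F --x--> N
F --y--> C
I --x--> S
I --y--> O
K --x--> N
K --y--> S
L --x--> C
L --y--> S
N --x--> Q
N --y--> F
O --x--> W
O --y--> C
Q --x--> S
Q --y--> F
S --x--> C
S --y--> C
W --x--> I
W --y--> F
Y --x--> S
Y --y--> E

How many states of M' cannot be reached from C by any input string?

No path from C leads to E, K, L, Y; the other 8 states are all reachable.

4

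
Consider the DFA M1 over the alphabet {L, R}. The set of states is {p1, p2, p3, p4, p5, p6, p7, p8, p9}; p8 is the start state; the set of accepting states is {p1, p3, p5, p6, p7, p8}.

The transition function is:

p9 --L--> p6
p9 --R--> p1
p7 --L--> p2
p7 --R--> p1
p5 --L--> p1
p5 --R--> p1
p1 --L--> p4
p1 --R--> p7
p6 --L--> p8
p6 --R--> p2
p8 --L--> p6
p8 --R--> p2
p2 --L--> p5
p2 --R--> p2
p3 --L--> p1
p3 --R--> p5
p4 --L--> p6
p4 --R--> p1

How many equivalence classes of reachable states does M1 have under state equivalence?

States {p3,p9} cannot be reached from the start state, so discard them.
P0 = {p1,p5,p6,p7,p8} | {p2,p4}.
On input L, block {p1,p5,p6,p7,p8} splits into {p5,p6,p8} and {p1,p7}.
On input L, block {p5,p6,p8} splits into {p6,p8} and {p5}.
On input L, block {p2,p4} splits into {p2} and {p4}.
On input L, block {p1,p7} splits into {p1} and {p7}.
The partition is now stable with 6 blocks: {p6,p8} | {p2} | {p1} | {p5} | {p4} | {p7}.

6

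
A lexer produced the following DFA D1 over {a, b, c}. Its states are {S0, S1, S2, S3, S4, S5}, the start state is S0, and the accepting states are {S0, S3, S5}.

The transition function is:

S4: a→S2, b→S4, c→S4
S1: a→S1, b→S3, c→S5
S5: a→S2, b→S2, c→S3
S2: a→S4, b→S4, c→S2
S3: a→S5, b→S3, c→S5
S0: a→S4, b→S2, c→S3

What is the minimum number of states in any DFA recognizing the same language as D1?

3

Reachable states from the start: {S0,S2,S3,S4,S5}. Unreachable: {S1} — drop them.
Initial partition by acceptance: {S0,S3,S5} | {S2,S4}.
Split {S0,S3,S5} by δ(·,a) → {S0,S5} and {S3}.
Stable partition: {S0,S5} | {S2,S4} | {S3} — 3 equivalence classes.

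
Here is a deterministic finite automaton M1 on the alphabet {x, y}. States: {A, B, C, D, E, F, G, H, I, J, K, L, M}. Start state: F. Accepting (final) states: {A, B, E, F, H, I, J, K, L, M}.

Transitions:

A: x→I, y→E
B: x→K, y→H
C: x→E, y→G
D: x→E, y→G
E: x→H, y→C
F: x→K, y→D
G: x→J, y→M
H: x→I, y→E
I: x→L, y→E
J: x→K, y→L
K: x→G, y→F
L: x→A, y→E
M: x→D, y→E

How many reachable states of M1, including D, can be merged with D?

First remove the unreachable states {B}; 12 states remain.
Start with accepting vs non-accepting: {A,E,F,H,I,J,K,L,M} | {C,D,G}.
Split {A,E,F,H,I,J,K,L,M} by δ(·,x) → {A,E,F,H,I,J,L} and {K,M}.
Split {A,E,F,H,I,J,L} by δ(·,x) → {A,E,H,I,L} and {F,J}.
Refine {A,E,H,I,L} on symbol y: members go to different blocks, giving {A,H,I,L} and {E}.
Split {C,D,G} by δ(·,x) → {C,D} and {G}.
On input x, block {K,M} splits into {K} and {M}.
Refine {F,J} on symbol y: members go to different blocks, giving {F} and {J}.
No further refinement is possible. Final partition (8 blocks): {A,H,I,L} | {C,D} | {K} | {F} | {E} | {G} | {M} | {J}.
The equivalence class containing D is {C,D}, of size 2.

2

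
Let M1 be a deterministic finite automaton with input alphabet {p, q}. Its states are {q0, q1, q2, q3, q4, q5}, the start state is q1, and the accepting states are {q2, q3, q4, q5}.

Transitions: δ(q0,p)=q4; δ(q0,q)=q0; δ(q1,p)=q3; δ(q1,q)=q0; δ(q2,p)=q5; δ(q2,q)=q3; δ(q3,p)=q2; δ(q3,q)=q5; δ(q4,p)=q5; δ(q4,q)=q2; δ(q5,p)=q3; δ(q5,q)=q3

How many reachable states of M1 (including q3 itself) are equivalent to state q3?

4

Initial partition by acceptance: {q2,q3,q4,q5} | {q0,q1}.
Stable partition: {q2,q3,q4,q5} | {q0,q1} — 2 equivalence classes.
The equivalence class containing q3 is {q2,q3,q4,q5}, of size 4.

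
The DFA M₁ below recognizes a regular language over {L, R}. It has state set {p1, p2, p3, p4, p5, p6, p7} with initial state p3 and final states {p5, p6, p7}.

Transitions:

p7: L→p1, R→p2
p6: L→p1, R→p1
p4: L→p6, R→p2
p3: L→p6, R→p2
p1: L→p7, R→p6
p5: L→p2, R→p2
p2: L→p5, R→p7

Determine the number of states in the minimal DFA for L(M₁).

3

First remove the unreachable states {p4}; 6 states remain.
P0 = {p5,p6,p7} | {p1,p2,p3}.
Split {p1,p2,p3} by δ(·,R) → {p1,p2} and {p3}.
No further refinement is possible. Final partition (3 blocks): {p5,p6,p7} | {p1,p2} | {p3}.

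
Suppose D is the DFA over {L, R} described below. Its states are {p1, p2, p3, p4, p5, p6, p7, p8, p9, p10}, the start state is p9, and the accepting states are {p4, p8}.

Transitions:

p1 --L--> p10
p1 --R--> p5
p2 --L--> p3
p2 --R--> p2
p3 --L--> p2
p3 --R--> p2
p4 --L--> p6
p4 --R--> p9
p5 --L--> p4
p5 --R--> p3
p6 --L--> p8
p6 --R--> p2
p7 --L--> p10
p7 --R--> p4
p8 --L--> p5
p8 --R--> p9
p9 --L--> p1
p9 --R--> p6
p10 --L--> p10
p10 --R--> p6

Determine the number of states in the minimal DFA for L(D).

First remove the unreachable states {p7}; 9 states remain.
P0 = {p4,p8} | {p1,p2,p3,p5,p6,p9,p10}.
Refine {p1,p2,p3,p5,p6,p9,p10} on symbol L: members go to different blocks, giving {p1,p2,p3,p9,p10} and {p5,p6}.
On input R, block {p1,p2,p3,p9,p10} splits into {p1,p9,p10} and {p2,p3}.
Stable partition: {p4,p8} | {p1,p9,p10} | {p5,p6} | {p2,p3} — 4 equivalence classes.

4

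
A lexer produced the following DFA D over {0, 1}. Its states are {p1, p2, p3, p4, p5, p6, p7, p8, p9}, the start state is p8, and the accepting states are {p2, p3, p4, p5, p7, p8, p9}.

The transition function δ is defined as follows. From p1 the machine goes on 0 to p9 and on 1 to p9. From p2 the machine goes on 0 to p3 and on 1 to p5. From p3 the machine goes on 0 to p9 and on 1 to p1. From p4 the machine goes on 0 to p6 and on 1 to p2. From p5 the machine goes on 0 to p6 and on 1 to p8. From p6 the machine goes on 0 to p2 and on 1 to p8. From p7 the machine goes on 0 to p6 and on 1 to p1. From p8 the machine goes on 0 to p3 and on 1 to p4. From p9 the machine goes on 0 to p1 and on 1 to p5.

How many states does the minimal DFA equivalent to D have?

Reachable states from the start: {p1,p2,p3,p4,p5,p6,p8,p9}. Unreachable: {p7} — drop them.
Initial partition by acceptance: {p2,p3,p4,p5,p8,p9} | {p1,p6}.
Refine {p2,p3,p4,p5,p8,p9} on symbol 0: members go to different blocks, giving {p2,p3,p8} and {p4,p5,p9}.
On input 0, block {p2,p3,p8} splits into {p2,p8} and {p3}.
On input 0, block {p1,p6} splits into {p1} and {p6}.
On input 0, block {p4,p5,p9} splits into {p4,p5} and {p9}.
No further refinement is possible. Final partition (6 blocks): {p2,p8} | {p1} | {p4,p5} | {p3} | {p6} | {p9}.

6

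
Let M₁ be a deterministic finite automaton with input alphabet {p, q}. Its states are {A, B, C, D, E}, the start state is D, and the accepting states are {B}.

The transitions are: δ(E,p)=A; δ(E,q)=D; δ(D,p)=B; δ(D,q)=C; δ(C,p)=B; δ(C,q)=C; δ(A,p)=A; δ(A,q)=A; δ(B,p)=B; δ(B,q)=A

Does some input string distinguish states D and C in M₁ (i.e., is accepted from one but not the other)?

No

First remove the unreachable states {E}; 4 states remain.
Start with accepting vs non-accepting: {B} | {A,C,D}.
Refine {A,C,D} on symbol p: members go to different blocks, giving {C,D} and {A}.
Stable partition: {B} | {C,D} | {A} — 3 equivalence classes.
D and C lie in the same block of the stable partition, so they are equivalent — no string distinguishes them.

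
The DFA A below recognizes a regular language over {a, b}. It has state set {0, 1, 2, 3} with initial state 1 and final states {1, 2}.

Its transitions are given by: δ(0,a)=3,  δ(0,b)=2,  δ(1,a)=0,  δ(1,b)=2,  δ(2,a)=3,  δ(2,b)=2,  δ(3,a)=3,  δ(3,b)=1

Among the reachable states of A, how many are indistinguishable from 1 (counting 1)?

2

Initial partition by acceptance: {1,2} | {0,3}.
No further refinement is possible. Final partition (2 blocks): {1,2} | {0,3}.
State 1 belongs to the block {1,2}, which has 2 states.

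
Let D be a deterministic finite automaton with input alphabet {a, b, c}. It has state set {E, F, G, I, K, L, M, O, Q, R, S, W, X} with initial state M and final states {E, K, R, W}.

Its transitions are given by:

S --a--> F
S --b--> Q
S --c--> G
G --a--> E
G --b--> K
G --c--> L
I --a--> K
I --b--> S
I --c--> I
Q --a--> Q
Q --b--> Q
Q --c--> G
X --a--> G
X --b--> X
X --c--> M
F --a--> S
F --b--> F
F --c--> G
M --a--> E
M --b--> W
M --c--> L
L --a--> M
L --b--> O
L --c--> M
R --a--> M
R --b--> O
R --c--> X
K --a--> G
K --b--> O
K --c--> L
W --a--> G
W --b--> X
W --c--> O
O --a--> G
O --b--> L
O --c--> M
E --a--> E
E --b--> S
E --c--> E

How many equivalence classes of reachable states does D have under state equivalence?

Reachable states from the start: {E,F,G,K,L,M,O,Q,S,W,X}. Unreachable: {I,R} — drop them.
Initial partition by acceptance: {E,K,W} | {F,G,L,M,O,Q,S,X}.
Refine {E,K,W} on symbol a: members go to different blocks, giving {K,W} and {E}.
Refine {F,G,L,M,O,Q,S,X} on symbol a: members go to different blocks, giving {F,L,O,Q,S,X} and {G,M}.
Refine {F,L,O,Q,S,X} on symbol a: members go to different blocks, giving {F,Q,S} and {L,O,X}.
The partition is now stable with 5 blocks: {K,W} | {F,Q,S} | {E} | {G,M} | {L,O,X}.

5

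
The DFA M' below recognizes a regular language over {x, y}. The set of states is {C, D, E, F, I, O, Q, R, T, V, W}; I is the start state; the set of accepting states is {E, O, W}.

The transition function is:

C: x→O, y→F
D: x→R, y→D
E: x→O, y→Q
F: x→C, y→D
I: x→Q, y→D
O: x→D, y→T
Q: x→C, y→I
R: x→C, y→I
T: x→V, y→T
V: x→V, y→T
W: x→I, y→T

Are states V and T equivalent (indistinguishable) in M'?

Yes

Reachable states from the start: {C,D,F,I,O,Q,R,T,V}. Unreachable: {E,W} — drop them.
P0 = {O} | {C,D,F,I,Q,R,T,V}.
On input x, block {C,D,F,I,Q,R,T,V} splits into {D,F,I,Q,R,T,V} and {C}.
Refine {D,F,I,Q,R,T,V} on symbol x: members go to different blocks, giving {D,I,T,V} and {F,Q,R}.
Refine {D,I,T,V} on symbol x: members go to different blocks, giving {D,I} and {T,V}.
No further refinement is possible. Final partition (5 blocks): {O} | {D,I} | {C} | {F,Q,R} | {T,V}.
V and T lie in the same block of the stable partition, so they are equivalent — no string distinguishes them.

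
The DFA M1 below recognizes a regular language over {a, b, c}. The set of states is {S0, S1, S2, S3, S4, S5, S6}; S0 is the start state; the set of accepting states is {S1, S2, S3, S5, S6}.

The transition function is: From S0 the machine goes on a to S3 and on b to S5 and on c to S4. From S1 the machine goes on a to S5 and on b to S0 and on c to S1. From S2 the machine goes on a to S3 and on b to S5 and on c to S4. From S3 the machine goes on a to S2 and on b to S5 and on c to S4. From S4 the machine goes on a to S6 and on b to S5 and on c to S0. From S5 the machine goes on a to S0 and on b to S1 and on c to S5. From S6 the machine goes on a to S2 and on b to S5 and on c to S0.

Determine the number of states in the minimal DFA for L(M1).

Every state is reachable, so we keep all 7.
Initial partition by acceptance: {S1,S2,S3,S5,S6} | {S0,S4}.
On input a, block {S1,S2,S3,S5,S6} splits into {S1,S2,S3,S6} and {S5}.
Refine {S1,S2,S3,S6} on symbol a: members go to different blocks, giving {S2,S3,S6} and {S1}.
Stable partition: {S2,S3,S6} | {S0,S4} | {S5} | {S1} — 4 equivalence classes.

4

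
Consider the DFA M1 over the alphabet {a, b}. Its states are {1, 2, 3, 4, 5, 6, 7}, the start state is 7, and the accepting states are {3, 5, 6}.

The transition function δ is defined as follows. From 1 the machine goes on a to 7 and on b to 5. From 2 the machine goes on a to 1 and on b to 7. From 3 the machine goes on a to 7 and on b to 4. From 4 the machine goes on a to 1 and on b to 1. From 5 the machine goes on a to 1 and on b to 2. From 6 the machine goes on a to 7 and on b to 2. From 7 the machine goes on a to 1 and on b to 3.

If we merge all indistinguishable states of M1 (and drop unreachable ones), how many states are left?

3

First remove the unreachable states {6}; 6 states remain.
P0 = {3,5} | {1,2,4,7}.
On input b, block {1,2,4,7} splits into {1,7} and {2,4}.
No further refinement is possible. Final partition (3 blocks): {3,5} | {1,7} | {2,4}.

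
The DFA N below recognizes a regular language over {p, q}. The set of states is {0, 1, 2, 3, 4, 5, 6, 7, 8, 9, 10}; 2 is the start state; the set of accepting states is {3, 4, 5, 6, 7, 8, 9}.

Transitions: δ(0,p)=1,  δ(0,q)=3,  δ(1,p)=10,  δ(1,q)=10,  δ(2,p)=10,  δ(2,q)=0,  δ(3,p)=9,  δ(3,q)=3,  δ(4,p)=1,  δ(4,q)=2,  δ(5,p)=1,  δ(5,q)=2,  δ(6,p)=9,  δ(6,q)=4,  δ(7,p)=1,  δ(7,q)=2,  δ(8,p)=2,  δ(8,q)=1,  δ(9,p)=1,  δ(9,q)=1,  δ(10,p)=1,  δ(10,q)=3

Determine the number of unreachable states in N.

5

BFS from 2 reaches {0, 1, 2, 3, 9, 10}; the 5 state(s) 4, 5, 6, 7, 8 are never visited.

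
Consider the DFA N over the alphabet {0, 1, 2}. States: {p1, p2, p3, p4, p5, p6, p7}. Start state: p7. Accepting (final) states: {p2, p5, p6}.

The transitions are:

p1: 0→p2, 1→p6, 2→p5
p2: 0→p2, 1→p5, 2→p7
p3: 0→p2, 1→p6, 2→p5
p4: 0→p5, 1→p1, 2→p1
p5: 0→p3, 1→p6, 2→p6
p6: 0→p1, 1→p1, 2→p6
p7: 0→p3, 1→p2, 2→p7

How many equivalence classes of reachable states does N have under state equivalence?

States {p4} cannot be reached from the start state, so discard them.
Start with accepting vs non-accepting: {p2,p5,p6} | {p1,p3,p7}.
Refine {p2,p5,p6} on symbol 0: members go to different blocks, giving {p5,p6} and {p2}.
Split {p5,p6} by δ(·,1) → {p5} and {p6}.
Refine {p1,p3,p7} on symbol 0: members go to different blocks, giving {p1,p3} and {p7}.
The partition is now stable with 5 blocks: {p5} | {p1,p3} | {p2} | {p6} | {p7}.

5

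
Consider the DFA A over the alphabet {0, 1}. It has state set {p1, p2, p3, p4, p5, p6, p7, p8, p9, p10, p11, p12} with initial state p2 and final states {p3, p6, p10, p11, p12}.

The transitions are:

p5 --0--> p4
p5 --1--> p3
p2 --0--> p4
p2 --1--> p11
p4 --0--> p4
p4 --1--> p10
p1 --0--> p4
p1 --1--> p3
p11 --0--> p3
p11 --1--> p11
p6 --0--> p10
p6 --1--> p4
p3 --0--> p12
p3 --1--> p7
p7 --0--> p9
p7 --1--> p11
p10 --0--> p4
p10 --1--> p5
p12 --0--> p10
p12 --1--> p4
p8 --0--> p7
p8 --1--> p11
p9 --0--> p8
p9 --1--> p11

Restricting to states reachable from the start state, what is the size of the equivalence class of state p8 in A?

3

States {p1,p6} cannot be reached from the start state, so discard them.
P0 = {p3,p10,p11,p12} | {p2,p4,p5,p7,p8,p9}.
Refine {p3,p10,p11,p12} on symbol 0: members go to different blocks, giving {p3,p11,p12} and {p10}.
Refine {p3,p11,p12} on symbol 0: members go to different blocks, giving {p3,p11} and {p12}.
Refine {p3,p11} on symbol 0: members go to different blocks, giving {p3} and {p11}.
Refine {p2,p4,p5,p7,p8,p9} on symbol 1: members go to different blocks, giving {p2,p7,p8,p9} and {p4} and {p5}.
Refine {p2,p7,p8,p9} on symbol 0: members go to different blocks, giving {p7,p8,p9} and {p2}.
No further refinement is possible. Final partition (8 blocks): {p3} | {p7,p8,p9} | {p10} | {p12} | {p11} | {p4} | {p5} | {p2}.
State p8 belongs to the block {p7,p8,p9}, which has 3 states.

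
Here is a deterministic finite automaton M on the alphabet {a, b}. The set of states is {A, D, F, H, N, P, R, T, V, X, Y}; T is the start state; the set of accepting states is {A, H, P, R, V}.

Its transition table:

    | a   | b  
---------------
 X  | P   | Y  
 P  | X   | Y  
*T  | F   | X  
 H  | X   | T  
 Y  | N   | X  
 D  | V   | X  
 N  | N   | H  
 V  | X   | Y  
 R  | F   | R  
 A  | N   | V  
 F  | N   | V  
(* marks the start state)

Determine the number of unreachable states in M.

Starting at T and following transitions, the reachable set is {F, H, N, P, T, V, X, Y}. That leaves A, D, R unreachable — 3 in total.

3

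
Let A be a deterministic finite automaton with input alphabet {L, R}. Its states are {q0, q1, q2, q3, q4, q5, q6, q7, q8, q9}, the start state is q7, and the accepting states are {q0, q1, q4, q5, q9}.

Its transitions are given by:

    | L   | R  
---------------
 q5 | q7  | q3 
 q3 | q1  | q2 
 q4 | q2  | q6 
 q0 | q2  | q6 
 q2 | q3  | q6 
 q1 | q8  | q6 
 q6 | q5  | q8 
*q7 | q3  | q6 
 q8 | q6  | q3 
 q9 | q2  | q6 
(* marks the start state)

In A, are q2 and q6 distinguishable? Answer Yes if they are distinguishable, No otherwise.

Yes

First remove the unreachable states {q0,q4,q9}; 7 states remain.
P0 = {q1,q5} | {q2,q3,q6,q7,q8}.
Refine {q2,q3,q6,q7,q8} on symbol L: members go to different blocks, giving {q2,q7,q8} and {q3,q6}.
Stable partition: {q1,q5} | {q2,q7,q8} | {q3,q6} — 3 equivalence classes.
q2 and q6 end up in different blocks, so they are distinguishable. For instance, the string 'L' is accepted from only q6.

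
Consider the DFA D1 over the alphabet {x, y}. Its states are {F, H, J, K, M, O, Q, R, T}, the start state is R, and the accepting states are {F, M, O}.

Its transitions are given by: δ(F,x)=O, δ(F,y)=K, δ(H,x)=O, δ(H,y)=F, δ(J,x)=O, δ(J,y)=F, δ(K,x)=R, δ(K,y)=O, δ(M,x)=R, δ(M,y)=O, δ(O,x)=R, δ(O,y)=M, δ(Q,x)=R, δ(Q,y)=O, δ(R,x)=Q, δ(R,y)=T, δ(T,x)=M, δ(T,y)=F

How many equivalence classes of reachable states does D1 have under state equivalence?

5

Reachable states from the start: {F,K,M,O,Q,R,T}. Unreachable: {H,J} — drop them.
P0 = {F,M,O} | {K,Q,R,T}.
On input x, block {F,M,O} splits into {M,O} and {F}.
On input x, block {K,Q,R,T} splits into {K,Q,R} and {T}.
On input y, block {K,Q,R} splits into {K,Q} and {R}.
The partition is now stable with 5 blocks: {M,O} | {K,Q} | {F} | {T} | {R}.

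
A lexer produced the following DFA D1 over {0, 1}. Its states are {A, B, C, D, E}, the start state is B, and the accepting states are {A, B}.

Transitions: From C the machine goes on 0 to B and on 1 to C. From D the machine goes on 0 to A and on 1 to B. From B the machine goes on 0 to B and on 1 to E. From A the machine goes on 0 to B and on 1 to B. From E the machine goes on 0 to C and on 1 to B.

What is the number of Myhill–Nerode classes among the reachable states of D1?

First remove the unreachable states {A,D}; 3 states remain.
P0 = {B} | {C,E}.
Split {C,E} by δ(·,0) → {C} and {E}.
Stable partition: {B} | {C} | {E} — 3 equivalence classes.

3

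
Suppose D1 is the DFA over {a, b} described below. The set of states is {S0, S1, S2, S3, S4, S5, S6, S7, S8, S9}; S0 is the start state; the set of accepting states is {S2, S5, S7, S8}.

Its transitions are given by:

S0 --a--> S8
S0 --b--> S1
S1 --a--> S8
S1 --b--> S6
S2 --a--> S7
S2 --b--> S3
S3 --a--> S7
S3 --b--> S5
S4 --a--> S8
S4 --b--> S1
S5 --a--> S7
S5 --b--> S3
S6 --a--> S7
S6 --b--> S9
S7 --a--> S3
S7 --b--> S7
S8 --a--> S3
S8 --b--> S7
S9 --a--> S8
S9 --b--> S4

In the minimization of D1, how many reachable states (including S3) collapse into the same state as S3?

First remove the unreachable states {S2}; 9 states remain.
Start with accepting vs non-accepting: {S5,S7,S8} | {S0,S1,S3,S4,S6,S9}.
Split {S5,S7,S8} by δ(·,a) → {S7,S8} and {S5}.
Split {S0,S1,S3,S4,S6,S9} by δ(·,b) → {S0,S1,S4,S6,S9} and {S3}.
No further refinement is possible. Final partition (4 blocks): {S7,S8} | {S0,S1,S4,S6,S9} | {S5} | {S3}.
State S3 belongs to the block {S3}, which has 1 states.

1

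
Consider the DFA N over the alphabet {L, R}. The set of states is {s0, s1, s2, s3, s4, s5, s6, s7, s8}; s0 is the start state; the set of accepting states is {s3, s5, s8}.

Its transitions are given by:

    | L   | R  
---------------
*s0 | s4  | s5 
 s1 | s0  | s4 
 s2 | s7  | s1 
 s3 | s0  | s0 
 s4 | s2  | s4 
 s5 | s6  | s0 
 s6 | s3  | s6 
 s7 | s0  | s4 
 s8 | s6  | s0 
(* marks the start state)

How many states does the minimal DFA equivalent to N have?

7

First remove the unreachable states {s8}; 8 states remain.
Initial partition by acceptance: {s3,s5} | {s0,s1,s2,s4,s6,s7}.
Refine {s0,s1,s2,s4,s6,s7} on symbol L: members go to different blocks, giving {s0,s1,s2,s4,s7} and {s6}.
Refine {s3,s5} on symbol L: members go to different blocks, giving {s3} and {s5}.
Refine {s0,s1,s2,s4,s7} on symbol R: members go to different blocks, giving {s1,s2,s4,s7} and {s0}.
Split {s1,s2,s4,s7} by δ(·,L) → {s1,s7} and {s2,s4}.
Refine {s2,s4} on symbol L: members go to different blocks, giving {s2} and {s4}.
The partition is now stable with 7 blocks: {s3} | {s1,s7} | {s6} | {s5} | {s0} | {s2} | {s4}.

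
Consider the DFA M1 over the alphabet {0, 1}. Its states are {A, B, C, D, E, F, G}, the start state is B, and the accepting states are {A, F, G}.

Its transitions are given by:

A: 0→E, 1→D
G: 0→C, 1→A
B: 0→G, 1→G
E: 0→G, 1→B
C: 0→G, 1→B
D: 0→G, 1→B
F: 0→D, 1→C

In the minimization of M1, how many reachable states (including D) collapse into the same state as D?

First remove the unreachable states {F}; 6 states remain.
P0 = {A,G} | {B,C,D,E}.
On input 1, block {A,G} splits into {A} and {G}.
On input 1, block {B,C,D,E} splits into {C,D,E} and {B}.
No further refinement is possible. Final partition (4 blocks): {A} | {C,D,E} | {G} | {B}.
State D belongs to the block {C,D,E}, which has 3 states.

3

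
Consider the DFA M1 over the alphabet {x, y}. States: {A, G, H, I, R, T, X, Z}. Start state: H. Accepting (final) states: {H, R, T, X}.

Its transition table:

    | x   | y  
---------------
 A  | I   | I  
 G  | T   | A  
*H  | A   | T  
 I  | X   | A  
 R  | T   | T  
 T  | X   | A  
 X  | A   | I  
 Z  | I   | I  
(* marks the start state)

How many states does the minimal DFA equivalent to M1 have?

States {G,R,Z} cannot be reached from the start state, so discard them.
Initial partition by acceptance: {H,T,X} | {A,I}.
On input x, block {H,T,X} splits into {H,X} and {T}.
Refine {H,X} on symbol y: members go to different blocks, giving {X} and {H}.
Split {A,I} by δ(·,x) → {I} and {A}.
The partition is now stable with 5 blocks: {X} | {I} | {T} | {H} | {A}.

5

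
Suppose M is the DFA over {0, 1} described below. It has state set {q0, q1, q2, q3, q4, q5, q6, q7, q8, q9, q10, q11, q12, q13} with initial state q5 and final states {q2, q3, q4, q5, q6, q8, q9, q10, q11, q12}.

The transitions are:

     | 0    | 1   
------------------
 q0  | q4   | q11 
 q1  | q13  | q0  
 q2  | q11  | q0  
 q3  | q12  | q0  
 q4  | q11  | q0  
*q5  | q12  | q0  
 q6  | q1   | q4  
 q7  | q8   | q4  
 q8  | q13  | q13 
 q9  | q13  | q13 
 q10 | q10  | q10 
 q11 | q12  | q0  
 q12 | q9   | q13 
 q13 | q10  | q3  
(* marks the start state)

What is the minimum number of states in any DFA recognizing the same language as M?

First remove the unreachable states {q1,q2,q6,q7,q8}; 9 states remain.
P0 = {q3,q4,q5,q9,q10,q11,q12} | {q0,q13}.
Refine {q3,q4,q5,q9,q10,q11,q12} on symbol 0: members go to different blocks, giving {q3,q4,q5,q10,q11,q12} and {q9}.
On input 0, block {q3,q4,q5,q10,q11,q12} splits into {q3,q4,q5,q10,q11} and {q12}.
Split {q3,q4,q5,q10,q11} by δ(·,0) → {q3,q5,q11} and {q4,q10}.
On input 0, block {q4,q10} splits into {q4} and {q10}.
Split {q0,q13} by δ(·,0) → {q0} and {q13}.
Stable partition: {q3,q5,q11} | {q0} | {q9} | {q12} | {q4} | {q10} | {q13} — 7 equivalence classes.

7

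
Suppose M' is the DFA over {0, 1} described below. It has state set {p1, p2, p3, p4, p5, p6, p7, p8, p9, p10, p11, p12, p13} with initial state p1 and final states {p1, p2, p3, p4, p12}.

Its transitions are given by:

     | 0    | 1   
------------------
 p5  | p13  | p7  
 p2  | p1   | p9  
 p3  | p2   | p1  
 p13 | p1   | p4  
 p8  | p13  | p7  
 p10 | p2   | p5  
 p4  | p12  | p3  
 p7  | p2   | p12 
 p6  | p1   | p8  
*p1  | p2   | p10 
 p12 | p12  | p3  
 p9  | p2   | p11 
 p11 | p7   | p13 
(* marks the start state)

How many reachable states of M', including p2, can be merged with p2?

States {p6,p8} cannot be reached from the start state, so discard them.
Initial partition by acceptance: {p1,p2,p3,p4,p12} | {p5,p7,p9,p10,p11,p13}.
Split {p1,p2,p3,p4,p12} by δ(·,1) → {p3,p4,p12} and {p1,p2}.
On input 0, block {p3,p4,p12} splits into {p4,p12} and {p3}.
On input 0, block {p5,p7,p9,p10,p11,p13} splits into {p7,p9,p10,p13} and {p5,p11}.
On input 1, block {p7,p9,p10,p13} splits into {p7,p13} and {p9,p10}.
The partition is now stable with 6 blocks: {p4,p12} | {p7,p13} | {p1,p2} | {p3} | {p5,p11} | {p9,p10}.
The equivalence class containing p2 is {p1,p2}, of size 2.

2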